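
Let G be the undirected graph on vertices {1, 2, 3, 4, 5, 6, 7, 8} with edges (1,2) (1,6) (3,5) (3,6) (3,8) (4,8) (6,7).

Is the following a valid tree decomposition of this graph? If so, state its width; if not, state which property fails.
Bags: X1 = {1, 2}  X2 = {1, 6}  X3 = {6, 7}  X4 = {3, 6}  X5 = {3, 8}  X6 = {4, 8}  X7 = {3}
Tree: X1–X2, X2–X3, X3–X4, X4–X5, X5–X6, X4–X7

No — vertex 5 appears in no bag.

A tree decomposition must satisfy three properties: every vertex lies in some bag; for every edge, both endpoints lie together in some bag; and for every vertex, the bags containing it form a connected subtree. Here vertex 5 appears in no bag, so the decomposition is invalid.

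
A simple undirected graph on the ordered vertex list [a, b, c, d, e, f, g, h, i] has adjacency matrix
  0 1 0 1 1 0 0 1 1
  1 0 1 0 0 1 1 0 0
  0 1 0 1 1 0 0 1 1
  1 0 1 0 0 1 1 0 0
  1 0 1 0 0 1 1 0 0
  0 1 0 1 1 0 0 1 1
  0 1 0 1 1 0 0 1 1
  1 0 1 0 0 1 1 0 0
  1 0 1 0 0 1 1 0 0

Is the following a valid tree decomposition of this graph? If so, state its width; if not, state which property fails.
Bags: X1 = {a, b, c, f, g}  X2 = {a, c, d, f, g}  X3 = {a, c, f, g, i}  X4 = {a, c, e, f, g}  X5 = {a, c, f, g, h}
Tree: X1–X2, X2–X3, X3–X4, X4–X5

Every vertex of G appears in some bag (union = {a, b, c, d, e, f, g, h, i}); every edge is covered by a bag; and for each vertex v the set of bags containing v is connected in the bag tree. The decomposition is therefore valid. The largest bag has 5 vertices, so the width is 4.

Yes; width 4.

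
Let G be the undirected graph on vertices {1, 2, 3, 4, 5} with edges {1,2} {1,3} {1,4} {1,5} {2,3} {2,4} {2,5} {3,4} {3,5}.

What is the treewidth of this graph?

3

A width-3 tree decomposition is:
Bags: B1 = {1, 2, 3, 5}  B2 = {1, 2, 3, 4}
Tree: B1–B2
The largest bag has 4 vertices, giving width 3; this decomposition certifies tw(G) ≤ 3. Conversely, {1, 2, 3, 4} is a clique of size 4, and the vertices of any clique must share a bag in every tree decomposition; so some bag has ≥ 4 vertices and tw(G) ≥ 3. Therefore the treewidth is 3.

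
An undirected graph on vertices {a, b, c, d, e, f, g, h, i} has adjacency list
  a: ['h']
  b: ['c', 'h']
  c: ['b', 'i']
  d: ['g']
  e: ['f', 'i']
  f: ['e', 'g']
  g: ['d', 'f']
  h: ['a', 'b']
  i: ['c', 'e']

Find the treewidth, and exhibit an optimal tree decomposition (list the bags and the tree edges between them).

Treewidth 1.
One such decomposition:
Bags: B1 = {a, h}  B2 = {b, h}  B3 = {b, c}  B4 = {c, i}  B5 = {e, i}  B6 = {e, f}  B7 = {f, g}  B8 = {d, g}
Tree: B1–B2, B2–B3, B3–B4, B4–B5, B5–B6, B6–B7, B7–B8

Every bag has size at most 2, so the width is 2 − 1 = 1 and tw(G) ≤ 1. Any graph with an edge has treewidth ≥ 1, and G has the edge a–h. The upper and lower bounds meet at 1, so that is the treewidth.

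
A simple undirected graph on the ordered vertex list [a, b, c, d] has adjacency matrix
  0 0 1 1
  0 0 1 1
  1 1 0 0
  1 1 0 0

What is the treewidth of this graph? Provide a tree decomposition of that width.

The largest bag has 3 vertices, giving width 2; this decomposition certifies tw(G) ≤ 2. The edges d–b–c–a–d form a cycle, so G is not a tree and its treewidth is at least 2. Hence tw(G) = 2 exactly.

Treewidth 2.
Bags: B1 = {b, c, d}  B2 = {a, c, d}
Tree: B1–B2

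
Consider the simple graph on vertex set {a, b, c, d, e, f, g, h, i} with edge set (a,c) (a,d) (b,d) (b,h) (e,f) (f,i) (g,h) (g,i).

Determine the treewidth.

1

A width-1 tree decomposition is:
Bags: B1 = {e, f}  B2 = {f, i}  B3 = {g, i}  B4 = {g, h}  B5 = {b, h}  B6 = {b, d}  B7 = {a, d}  B8 = {a, c}
Tree: B1–B2, B2–B3, B3–B4, B4–B5, B5–B6, B6–B7, B7–B8
Each bag holds 2 vertices, so the decomposition has width 1, which upper-bounds the treewidth. G has an edge, so its treewidth is at least 1. Hence tw(G) = 1 exactly.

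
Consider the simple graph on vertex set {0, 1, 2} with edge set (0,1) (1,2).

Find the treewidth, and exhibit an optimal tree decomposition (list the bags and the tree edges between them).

Each bag holds 2 vertices, so the decomposition has width 1, which upper-bounds the treewidth. Since G has at least one edge (e.g. 2–1), it is not an edgeless graph, so tw(G) ≥ 1. Combining the bounds, tw(G) = 1.

Treewidth 1.
Bags: B1 = {1, 2}  B2 = {0, 1}
Tree: B1–B2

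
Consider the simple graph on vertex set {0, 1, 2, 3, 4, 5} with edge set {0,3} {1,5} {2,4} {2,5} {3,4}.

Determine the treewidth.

A width-1 tree decomposition is:
Bags: B1 = {1, 5}  B2 = {2, 5}  B3 = {2, 4}  B4 = {3, 4}  B5 = {0, 3}
Tree: B1–B2, B2–B3, B3–B4, B4–B5
The largest bag has 2 vertices, giving width 1; this decomposition certifies tw(G) ≤ 1. Any graph with an edge has treewidth ≥ 1, and G has the edge 1–5. Combining the bounds, tw(G) = 1.

1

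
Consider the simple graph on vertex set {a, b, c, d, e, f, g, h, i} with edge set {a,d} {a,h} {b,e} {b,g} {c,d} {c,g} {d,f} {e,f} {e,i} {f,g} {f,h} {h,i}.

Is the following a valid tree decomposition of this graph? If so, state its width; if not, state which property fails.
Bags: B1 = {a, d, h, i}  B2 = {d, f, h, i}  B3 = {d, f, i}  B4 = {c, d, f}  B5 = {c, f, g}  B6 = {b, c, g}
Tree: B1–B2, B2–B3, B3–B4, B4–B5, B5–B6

No — vertex e appears in no bag.

A tree decomposition must satisfy three properties: every vertex lies in some bag; for every edge, both endpoints lie together in some bag; and for every vertex, the bags containing it form a connected subtree. Here vertex e appears in no bag, so the decomposition is invalid.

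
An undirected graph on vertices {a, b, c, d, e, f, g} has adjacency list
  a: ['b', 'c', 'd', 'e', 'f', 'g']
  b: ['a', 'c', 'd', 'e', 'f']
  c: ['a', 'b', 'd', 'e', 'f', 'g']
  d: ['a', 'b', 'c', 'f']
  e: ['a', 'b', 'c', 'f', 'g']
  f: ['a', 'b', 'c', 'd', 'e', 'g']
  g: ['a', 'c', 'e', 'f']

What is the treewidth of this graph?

A width-4 tree decomposition is:
Bags: B1 = {a, c, e, f, g}  B2 = {a, b, c, e, f}  B3 = {a, b, c, d, f}
Tree: B1–B2, B2–B3
Each bag holds 5 vertices, so the decomposition has width 4, which upper-bounds the treewidth. For the lower bound, the 5 vertices {a, b, c, d, f} are pairwise adjacent, and any tree decomposition puts a clique entirely inside one bag — forcing width ≥ 4. Hence tw(G) = 4 exactly.

4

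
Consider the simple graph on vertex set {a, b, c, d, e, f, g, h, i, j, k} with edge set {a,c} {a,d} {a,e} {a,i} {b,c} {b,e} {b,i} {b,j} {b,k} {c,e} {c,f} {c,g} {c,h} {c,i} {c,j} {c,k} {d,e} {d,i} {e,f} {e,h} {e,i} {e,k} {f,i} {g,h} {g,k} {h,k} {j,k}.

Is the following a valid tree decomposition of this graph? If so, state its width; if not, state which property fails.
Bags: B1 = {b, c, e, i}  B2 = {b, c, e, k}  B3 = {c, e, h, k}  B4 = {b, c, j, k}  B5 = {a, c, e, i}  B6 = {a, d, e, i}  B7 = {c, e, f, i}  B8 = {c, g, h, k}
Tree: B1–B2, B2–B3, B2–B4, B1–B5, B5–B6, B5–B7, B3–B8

Yes; width 3.

Every vertex of G appears in some bag (union = {a, b, c, d, e, f, g, h, i, j, k}); every edge is covered by a bag; and for each vertex v the set of bags containing v is connected in the bag tree. The decomposition is therefore valid. The largest bag has 4 vertices, so the width is 3.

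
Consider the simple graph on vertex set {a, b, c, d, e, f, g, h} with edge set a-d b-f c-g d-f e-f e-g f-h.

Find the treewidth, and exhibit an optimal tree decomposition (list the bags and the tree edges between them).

Treewidth 1.
One such decomposition:
Bags: B1 = {e, f}  B2 = {b, f}  B3 = {f, h}  B4 = {e, g}  B5 = {d, f}  B6 = {c, g}  B7 = {a, d}
Tree: B1–B2, B1–B3, B1–B4, B1–B5, B4–B6, B5–B7

The largest bag has 2 vertices, giving width 1; this decomposition certifies tw(G) ≤ 1. Since G has at least one edge (e.g. f–e), it is not an edgeless graph, so tw(G) ≥ 1. Hence tw(G) = 1 exactly.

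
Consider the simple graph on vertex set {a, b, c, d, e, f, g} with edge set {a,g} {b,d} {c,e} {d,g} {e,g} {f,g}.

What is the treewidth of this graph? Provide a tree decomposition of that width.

The largest bag has 2 vertices, giving width 1; this decomposition certifies tw(G) ≤ 1. Any graph with an edge has treewidth ≥ 1, and G has the edge e–g. Therefore the treewidth is 1.

Treewidth 1.
Bags: B1 = {e, g}  B2 = {d, g}  B3 = {c, e}  B4 = {f, g}  B5 = {a, g}  B6 = {b, d}
Tree: B1–B2, B1–B3, B1–B4, B2–B5, B2–B6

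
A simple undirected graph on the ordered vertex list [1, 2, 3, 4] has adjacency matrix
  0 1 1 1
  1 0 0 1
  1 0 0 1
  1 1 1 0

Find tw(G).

A width-2 tree decomposition is:
Bags: B1 = {1, 2, 4}  B2 = {1, 3, 4}
Tree: B1–B2
Each bag holds 3 vertices, so the decomposition has width 2, which upper-bounds the treewidth. On the other hand G contains the 3-clique {1, 2, 4}. A clique must lie in a single bag of any decomposition, so no decomposition can have width below 2. Therefore the treewidth is 2.

2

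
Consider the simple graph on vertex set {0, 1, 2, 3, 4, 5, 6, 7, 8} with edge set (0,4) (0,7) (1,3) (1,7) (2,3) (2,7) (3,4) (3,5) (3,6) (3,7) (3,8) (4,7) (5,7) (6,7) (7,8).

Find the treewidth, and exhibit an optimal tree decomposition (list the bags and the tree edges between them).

Each bag holds 3 vertices, so the decomposition has width 2, which upper-bounds the treewidth. Conversely, {0, 4, 7} is a clique of size 3, and the vertices of any clique must share a bag in every tree decomposition; so some bag has ≥ 3 vertices and tw(G) ≥ 2. Therefore the treewidth is 2.

Treewidth 2.
One such decomposition:
Bags: B1 = {3, 5, 7}  B2 = {3, 6, 7}  B3 = {2, 3, 7}  B4 = {3, 4, 7}  B5 = {1, 3, 7}  B6 = {3, 7, 8}  B7 = {0, 4, 7}
Tree: B1–B2, B2–B3, B2–B4, B1–B5, B2–B6, B4–B7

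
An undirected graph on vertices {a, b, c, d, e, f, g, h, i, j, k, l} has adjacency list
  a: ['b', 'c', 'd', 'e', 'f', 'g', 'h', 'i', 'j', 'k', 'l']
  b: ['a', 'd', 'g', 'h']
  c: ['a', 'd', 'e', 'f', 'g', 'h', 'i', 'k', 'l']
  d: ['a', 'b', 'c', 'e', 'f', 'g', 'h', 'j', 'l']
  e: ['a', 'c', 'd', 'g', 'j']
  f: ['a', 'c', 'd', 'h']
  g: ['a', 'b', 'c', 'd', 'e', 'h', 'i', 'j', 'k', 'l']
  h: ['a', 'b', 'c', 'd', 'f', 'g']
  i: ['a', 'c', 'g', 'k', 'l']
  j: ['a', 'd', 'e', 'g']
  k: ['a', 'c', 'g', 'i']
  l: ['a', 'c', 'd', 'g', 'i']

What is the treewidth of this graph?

4

A width-4 tree decomposition is:
Bags: B1 = {a, c, d, g, h}  B2 = {a, c, d, g, l}  B3 = {a, c, g, i, l}  B4 = {a, b, d, g, h}  B5 = {a, c, d, f, h}  B6 = {a, c, d, e, g}  B7 = {a, d, e, g, j}  B8 = {a, c, g, i, k}
Tree: B1–B2, B2–B3, B1–B4, B1–B5, B1–B6, B6–B7, B3–B8
The largest bag has 5 vertices, giving width 4; this decomposition certifies tw(G) ≤ 4. On the other hand G contains the 5-clique {a, d, e, g, j}. A clique must lie in a single bag of any decomposition, so no decomposition can have width below 4. Therefore the treewidth is 4.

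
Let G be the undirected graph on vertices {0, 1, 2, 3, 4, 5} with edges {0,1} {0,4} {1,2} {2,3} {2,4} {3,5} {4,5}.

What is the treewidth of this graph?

A width-2 tree decomposition is:
Bags: B1 = {0, 1, 4}  B2 = {1, 2, 4}  B3 = {2, 4, 5}  B4 = {2, 3, 5}
Tree: B1–B2, B2–B3, B3–B4
The largest bag has 3 vertices, giving width 2; this decomposition certifies tw(G) ≤ 2. For the lower bound, G contains the cycle 0–1–2–4–0, so G is not a forest; only forests have treewidth ≤ 1, hence tw(G) ≥ 2. The upper and lower bounds meet at 2, so that is the treewidth.

2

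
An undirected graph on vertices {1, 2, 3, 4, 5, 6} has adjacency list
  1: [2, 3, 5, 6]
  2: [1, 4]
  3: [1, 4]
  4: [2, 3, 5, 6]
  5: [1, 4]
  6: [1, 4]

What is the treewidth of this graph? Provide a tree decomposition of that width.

Treewidth 2.
Bags: B1 = {1, 2, 4}  B2 = {1, 4, 6}  B3 = {1, 4, 5}  B4 = {1, 3, 4}
Tree: B1–B2, B2–B3, B3–B4

Each bag holds 3 vertices, so the decomposition has width 2, which upper-bounds the treewidth. Since 1–2–4–6–1 is a cycle in G, G is not acyclic. Forests are exactly the graphs of treewidth ≤ 1, so tw(G) ≥ 2. Combining the bounds, tw(G) = 2.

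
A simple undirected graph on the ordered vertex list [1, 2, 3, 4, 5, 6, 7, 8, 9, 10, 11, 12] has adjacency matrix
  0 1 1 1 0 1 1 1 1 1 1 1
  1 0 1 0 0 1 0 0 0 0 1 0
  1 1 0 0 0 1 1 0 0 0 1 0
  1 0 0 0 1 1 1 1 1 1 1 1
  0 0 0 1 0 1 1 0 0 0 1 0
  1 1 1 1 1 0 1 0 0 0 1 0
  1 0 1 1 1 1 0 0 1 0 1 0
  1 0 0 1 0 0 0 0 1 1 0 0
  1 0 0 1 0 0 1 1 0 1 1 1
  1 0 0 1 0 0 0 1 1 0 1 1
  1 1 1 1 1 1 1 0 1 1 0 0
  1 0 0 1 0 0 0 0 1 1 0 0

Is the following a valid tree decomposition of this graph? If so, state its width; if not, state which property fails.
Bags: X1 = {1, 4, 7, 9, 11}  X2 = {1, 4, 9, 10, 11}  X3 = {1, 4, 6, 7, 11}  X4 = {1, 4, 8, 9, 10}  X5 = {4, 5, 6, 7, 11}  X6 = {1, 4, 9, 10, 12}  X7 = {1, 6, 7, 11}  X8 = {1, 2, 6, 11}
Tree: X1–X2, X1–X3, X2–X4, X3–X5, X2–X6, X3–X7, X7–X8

No — vertex 3 appears in no bag.

A tree decomposition must satisfy three properties: every vertex lies in some bag; for every edge, both endpoints lie together in some bag; and for every vertex, the bags containing it form a connected subtree. Here vertex 3 appears in no bag, so the decomposition is invalid.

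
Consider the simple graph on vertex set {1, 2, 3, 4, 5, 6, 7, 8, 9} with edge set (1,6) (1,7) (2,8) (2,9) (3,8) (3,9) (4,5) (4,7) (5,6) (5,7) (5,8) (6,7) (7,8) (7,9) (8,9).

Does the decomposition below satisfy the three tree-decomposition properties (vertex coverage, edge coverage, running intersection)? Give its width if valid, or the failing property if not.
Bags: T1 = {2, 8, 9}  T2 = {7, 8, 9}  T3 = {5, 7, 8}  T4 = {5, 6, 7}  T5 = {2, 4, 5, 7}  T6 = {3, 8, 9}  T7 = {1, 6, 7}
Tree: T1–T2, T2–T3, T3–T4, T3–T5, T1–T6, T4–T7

A tree decomposition must satisfy three properties: every vertex lies in some bag; for every edge, both endpoints lie together in some bag; and for every vertex, the bags containing it form a connected subtree. Here bags containing vertex 2 are not connected in the tree, so the decomposition is invalid.

No — bags containing vertex 2 are not connected in the tree.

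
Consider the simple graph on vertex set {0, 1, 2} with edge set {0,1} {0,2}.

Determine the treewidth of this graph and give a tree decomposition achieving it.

Treewidth 1.
One such decomposition:
Bags: B1 = {0, 1}  B2 = {0, 2}
Tree: B1–B2

The largest bag has 2 vertices, giving width 1; this decomposition certifies tw(G) ≤ 1. G has an edge, so its treewidth is at least 1. Combining the bounds, tw(G) = 1.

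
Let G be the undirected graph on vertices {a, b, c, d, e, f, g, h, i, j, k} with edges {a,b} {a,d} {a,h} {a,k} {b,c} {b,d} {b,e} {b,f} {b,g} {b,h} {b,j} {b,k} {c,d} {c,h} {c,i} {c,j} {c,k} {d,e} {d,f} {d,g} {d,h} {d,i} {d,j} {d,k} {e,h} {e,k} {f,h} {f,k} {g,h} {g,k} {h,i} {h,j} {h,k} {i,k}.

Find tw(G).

4

A width-4 tree decomposition is:
Bags: B1 = {b, d, g, h, k}  B2 = {b, d, f, h, k}  B3 = {b, c, d, h, k}  B4 = {b, d, e, h, k}  B5 = {b, c, d, h, j}  B6 = {a, b, d, h, k}  B7 = {c, d, h, i, k}
Tree: B1–B2, B1–B3, B2–B4, B3–B5, B2–B6, B3–B7
Each bag holds 5 vertices, so the decomposition has width 4, which upper-bounds the treewidth. Conversely, {b, c, d, h, j} is a clique of size 5, and the vertices of any clique must share a bag in every tree decomposition; so some bag has ≥ 5 vertices and tw(G) ≥ 4. Hence tw(G) = 4 exactly.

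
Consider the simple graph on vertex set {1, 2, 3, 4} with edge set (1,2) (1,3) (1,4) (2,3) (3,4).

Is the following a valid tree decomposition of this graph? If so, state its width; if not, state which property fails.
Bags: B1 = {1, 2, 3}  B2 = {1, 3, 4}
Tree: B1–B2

Every vertex of G appears in some bag (union = {1, 2, 3, 4}); every edge is covered by a bag; and for each vertex v the set of bags containing v is connected in the bag tree. The decomposition is therefore valid. The largest bag has 3 vertices, so the width is 2.

Yes; width 2.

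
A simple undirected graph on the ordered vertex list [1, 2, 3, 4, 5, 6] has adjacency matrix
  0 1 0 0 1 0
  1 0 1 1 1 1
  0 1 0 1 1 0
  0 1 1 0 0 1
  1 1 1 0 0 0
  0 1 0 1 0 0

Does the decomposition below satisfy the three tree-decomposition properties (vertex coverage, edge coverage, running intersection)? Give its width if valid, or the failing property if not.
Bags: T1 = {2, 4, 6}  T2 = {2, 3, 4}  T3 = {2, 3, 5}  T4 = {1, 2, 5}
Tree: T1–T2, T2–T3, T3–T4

Yes; width 2.

Checking the three conditions: (i) the bags cover all of {1, 2, 3, 4, 5, 6}; (ii) for each edge, some bag contains both endpoints; (iii) the bags containing any fixed vertex form a subtree. All hold, so the decomposition is valid with width 3 − 1 = 2.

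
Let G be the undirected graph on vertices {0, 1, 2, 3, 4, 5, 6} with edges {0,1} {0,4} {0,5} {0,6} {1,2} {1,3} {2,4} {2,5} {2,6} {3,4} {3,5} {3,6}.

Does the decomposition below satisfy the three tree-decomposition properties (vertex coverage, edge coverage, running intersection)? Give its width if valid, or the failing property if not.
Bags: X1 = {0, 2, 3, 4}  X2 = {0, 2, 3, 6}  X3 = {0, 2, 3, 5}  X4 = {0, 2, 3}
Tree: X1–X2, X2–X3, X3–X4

No — vertex 1 appears in no bag.

A tree decomposition must satisfy three properties: every vertex lies in some bag; for every edge, both endpoints lie together in some bag; and for every vertex, the bags containing it form a connected subtree. Here vertex 1 appears in no bag, so the decomposition is invalid.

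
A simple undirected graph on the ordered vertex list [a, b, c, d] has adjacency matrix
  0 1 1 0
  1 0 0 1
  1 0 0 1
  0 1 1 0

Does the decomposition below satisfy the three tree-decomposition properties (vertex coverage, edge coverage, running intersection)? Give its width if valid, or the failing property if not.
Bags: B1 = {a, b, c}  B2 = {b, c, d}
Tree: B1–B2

Vertex coverage: the bags together contain {a, b, c, d}, the full vertex set. Edge coverage: each edge of G has both endpoints in at least one bag. Running intersection: for every vertex, the bags containing it form a connected subtree. All three properties hold, so this is a valid tree decomposition of width max|bag| − 1 = 2, and hence tw(G) ≤ 2.

Yes; width 2.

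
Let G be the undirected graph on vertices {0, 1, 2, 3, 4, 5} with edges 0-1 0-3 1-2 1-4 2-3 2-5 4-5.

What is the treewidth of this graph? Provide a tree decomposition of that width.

The largest bag has 3 vertices, giving width 2; this decomposition certifies tw(G) ≤ 2. For the lower bound, G contains the cycle 0–3–2–1–0, so G is not a forest; only forests have treewidth ≤ 1, hence tw(G) ≥ 2. Therefore the treewidth is 2.

Treewidth 2.
One such decomposition:
Bags: B1 = {0, 1, 3}  B2 = {1, 2, 3}  B3 = {1, 2, 4}  B4 = {2, 4, 5}
Tree: B1–B2, B2–B3, B3–B4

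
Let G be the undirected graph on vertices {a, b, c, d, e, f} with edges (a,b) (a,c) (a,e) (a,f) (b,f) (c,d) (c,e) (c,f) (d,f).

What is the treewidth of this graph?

2

A width-2 tree decomposition is:
Bags: B1 = {a, c, f}  B2 = {a, c, e}  B3 = {c, d, f}  B4 = {a, b, f}
Tree: B1–B2, B1–B3, B1–B4
The largest bag has 3 vertices, giving width 2; this decomposition certifies tw(G) ≤ 2. On the other hand G contains the 3-clique {c, d, f}. A clique must lie in a single bag of any decomposition, so no decomposition can have width below 2. Hence tw(G) = 2 exactly.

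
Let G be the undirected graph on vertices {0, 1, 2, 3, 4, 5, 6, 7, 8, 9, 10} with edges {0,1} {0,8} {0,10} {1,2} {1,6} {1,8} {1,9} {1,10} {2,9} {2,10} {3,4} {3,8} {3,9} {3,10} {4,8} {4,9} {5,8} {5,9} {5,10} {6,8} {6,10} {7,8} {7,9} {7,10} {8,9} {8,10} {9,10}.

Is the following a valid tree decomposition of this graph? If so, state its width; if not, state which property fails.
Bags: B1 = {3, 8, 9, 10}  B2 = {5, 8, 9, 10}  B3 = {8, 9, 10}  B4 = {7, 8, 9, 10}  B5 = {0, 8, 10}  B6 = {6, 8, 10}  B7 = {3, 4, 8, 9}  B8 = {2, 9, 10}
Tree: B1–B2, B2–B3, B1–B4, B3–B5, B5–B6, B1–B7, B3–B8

No — vertex 1 appears in no bag.

A tree decomposition must satisfy three properties: every vertex lies in some bag; for every edge, both endpoints lie together in some bag; and for every vertex, the bags containing it form a connected subtree. Here vertex 1 appears in no bag, so the decomposition is invalid.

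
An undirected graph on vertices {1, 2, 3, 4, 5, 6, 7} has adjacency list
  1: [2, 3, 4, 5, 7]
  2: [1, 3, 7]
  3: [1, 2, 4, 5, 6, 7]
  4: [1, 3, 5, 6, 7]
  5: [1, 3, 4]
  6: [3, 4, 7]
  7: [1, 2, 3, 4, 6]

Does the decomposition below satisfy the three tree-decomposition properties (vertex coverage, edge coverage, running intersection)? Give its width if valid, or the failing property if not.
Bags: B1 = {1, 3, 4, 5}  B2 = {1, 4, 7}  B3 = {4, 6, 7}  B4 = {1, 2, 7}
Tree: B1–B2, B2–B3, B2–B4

No — edge (3,7) lies in no bag.

A tree decomposition must satisfy three properties: every vertex lies in some bag; for every edge, both endpoints lie together in some bag; and for every vertex, the bags containing it form a connected subtree. Here edge (3,7) lies in no bag, so the decomposition is invalid.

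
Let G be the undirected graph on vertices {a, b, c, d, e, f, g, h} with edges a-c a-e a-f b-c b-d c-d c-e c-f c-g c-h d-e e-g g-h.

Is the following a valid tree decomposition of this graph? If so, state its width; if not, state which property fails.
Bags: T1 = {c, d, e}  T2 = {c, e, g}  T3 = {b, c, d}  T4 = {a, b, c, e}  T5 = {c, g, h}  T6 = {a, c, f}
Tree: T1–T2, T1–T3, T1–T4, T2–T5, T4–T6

No — bags containing vertex b are not connected in the tree.

A tree decomposition must satisfy three properties: every vertex lies in some bag; for every edge, both endpoints lie together in some bag; and for every vertex, the bags containing it form a connected subtree. Here bags containing vertex b are not connected in the tree, so the decomposition is invalid.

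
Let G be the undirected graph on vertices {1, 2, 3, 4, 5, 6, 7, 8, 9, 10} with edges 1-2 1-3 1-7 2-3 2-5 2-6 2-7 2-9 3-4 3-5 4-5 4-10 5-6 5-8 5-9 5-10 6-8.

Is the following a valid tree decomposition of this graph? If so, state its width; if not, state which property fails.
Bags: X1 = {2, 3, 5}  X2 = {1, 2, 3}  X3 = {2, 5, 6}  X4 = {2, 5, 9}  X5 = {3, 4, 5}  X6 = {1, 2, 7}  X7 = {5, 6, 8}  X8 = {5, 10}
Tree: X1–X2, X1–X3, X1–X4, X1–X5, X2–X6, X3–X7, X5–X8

A tree decomposition must satisfy three properties: every vertex lies in some bag; for every edge, both endpoints lie together in some bag; and for every vertex, the bags containing it form a connected subtree. Here edge (4,10) lies in no bag, so the decomposition is invalid.

No — edge (4,10) lies in no bag.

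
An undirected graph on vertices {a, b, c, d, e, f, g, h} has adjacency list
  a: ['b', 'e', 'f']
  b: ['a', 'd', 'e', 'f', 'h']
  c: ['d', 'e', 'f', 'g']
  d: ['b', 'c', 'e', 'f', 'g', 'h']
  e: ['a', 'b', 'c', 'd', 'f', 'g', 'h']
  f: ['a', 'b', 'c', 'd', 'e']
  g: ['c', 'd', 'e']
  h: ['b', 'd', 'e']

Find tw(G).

A width-3 tree decomposition is:
Bags: B1 = {c, d, e, f}  B2 = {b, d, e, f}  B3 = {c, d, e, g}  B4 = {a, b, e, f}  B5 = {b, d, e, h}
Tree: B1–B2, B1–B3, B2–B4, B2–B5
The largest bag has 4 vertices, giving width 3; this decomposition certifies tw(G) ≤ 3. For the lower bound, the 4 vertices {c, d, e, g} are pairwise adjacent, and any tree decomposition puts a clique entirely inside one bag — forcing width ≥ 3. Therefore the treewidth is 3.

3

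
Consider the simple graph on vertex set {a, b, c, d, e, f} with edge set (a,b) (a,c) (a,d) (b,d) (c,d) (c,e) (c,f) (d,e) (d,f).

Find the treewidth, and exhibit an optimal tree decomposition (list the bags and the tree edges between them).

Treewidth 2.
One optimal decomposition is:
Bags: B1 = {a, c, d}  B2 = {a, b, d}  B3 = {c, d, e}  B4 = {c, d, f}
Tree: B1–B2, B1–B3, B1–B4

Every bag has size at most 3, so the width is 3 − 1 = 2 and tw(G) ≤ 2. For the lower bound, the 3 vertices {c, d, e} are pairwise adjacent, and any tree decomposition puts a clique entirely inside one bag — forcing width ≥ 2. Combining the bounds, tw(G) = 2.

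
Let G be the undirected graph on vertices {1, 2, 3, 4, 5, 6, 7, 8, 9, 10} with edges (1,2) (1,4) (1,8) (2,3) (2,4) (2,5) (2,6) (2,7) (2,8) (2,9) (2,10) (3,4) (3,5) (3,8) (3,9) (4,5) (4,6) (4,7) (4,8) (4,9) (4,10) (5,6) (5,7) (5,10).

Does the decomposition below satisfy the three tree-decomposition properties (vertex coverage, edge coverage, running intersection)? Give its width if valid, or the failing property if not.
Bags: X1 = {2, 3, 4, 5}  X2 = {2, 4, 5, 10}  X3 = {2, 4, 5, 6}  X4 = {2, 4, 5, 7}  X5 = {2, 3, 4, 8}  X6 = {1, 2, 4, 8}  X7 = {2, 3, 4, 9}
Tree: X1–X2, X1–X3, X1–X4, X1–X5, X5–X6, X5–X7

Yes; width 3.

Every vertex of G appears in some bag (union = {1, 2, 3, 4, 5, 6, 7, 8, 9, 10}); every edge is covered by a bag; and for each vertex v the set of bags containing v is connected in the bag tree. The decomposition is therefore valid. The largest bag has 4 vertices, so the width is 3.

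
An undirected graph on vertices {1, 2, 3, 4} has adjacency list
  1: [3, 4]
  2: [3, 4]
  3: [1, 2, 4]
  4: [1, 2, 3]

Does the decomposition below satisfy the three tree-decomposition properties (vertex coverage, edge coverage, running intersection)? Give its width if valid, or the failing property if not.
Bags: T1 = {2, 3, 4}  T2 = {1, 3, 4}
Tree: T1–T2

Every vertex of G appears in some bag (union = {1, 2, 3, 4}); every edge is covered by a bag; and for each vertex v the set of bags containing v is connected in the bag tree. The decomposition is therefore valid. The largest bag has 3 vertices, so the width is 2.

Yes; width 2.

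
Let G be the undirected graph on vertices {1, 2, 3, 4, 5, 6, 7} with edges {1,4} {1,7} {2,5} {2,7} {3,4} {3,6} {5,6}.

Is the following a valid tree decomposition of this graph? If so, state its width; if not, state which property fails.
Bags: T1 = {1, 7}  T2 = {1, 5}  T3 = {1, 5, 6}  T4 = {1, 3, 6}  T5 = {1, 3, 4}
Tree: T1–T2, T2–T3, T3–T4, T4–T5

No — vertex 2 appears in no bag.

A tree decomposition must satisfy three properties: every vertex lies in some bag; for every edge, both endpoints lie together in some bag; and for every vertex, the bags containing it form a connected subtree. Here vertex 2 appears in no bag, so the decomposition is invalid.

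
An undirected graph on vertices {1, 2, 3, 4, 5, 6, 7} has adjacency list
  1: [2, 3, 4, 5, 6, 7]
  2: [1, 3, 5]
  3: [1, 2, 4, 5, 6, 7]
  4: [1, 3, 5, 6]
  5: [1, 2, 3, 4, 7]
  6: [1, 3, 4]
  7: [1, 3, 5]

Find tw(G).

A width-3 tree decomposition is:
Bags: B1 = {1, 2, 3, 5}  B2 = {1, 3, 4, 5}  B3 = {1, 3, 4, 6}  B4 = {1, 3, 5, 7}
Tree: B1–B2, B2–B3, B2–B4
The largest bag has 4 vertices, giving width 3; this decomposition certifies tw(G) ≤ 3. For the lower bound, the 4 vertices {1, 2, 3, 5} are pairwise adjacent, and any tree decomposition puts a clique entirely inside one bag — forcing width ≥ 3. The upper and lower bounds meet at 3, so that is the treewidth.

3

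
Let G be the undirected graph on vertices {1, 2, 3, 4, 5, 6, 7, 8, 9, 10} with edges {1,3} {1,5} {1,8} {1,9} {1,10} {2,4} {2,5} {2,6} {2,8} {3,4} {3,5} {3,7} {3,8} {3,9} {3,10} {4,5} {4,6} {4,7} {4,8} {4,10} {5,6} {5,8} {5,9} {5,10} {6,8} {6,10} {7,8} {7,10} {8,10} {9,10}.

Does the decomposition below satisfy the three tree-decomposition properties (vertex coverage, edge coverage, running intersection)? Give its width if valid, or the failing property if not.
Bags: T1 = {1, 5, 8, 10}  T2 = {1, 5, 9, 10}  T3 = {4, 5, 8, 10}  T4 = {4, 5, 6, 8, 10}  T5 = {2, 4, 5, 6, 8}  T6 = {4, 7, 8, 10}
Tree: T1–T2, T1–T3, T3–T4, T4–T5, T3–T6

A tree decomposition must satisfy three properties: every vertex lies in some bag; for every edge, both endpoints lie together in some bag; and for every vertex, the bags containing it form a connected subtree. Here vertex 3 appears in no bag, so the decomposition is invalid.

No — vertex 3 appears in no bag.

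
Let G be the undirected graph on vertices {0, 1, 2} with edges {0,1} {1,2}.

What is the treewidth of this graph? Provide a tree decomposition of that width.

Each bag holds 2 vertices, so the decomposition has width 1, which upper-bounds the treewidth. Since G has at least one edge (e.g. 1–0), it is not an edgeless graph, so tw(G) ≥ 1. Combining the bounds, tw(G) = 1.

Treewidth 1.
Bags: B1 = {0, 1}  B2 = {1, 2}
Tree: B1–B2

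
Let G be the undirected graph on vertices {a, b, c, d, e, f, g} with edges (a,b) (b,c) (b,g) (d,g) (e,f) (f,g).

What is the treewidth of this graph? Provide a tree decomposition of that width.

The largest bag has 2 vertices, giving width 1; this decomposition certifies tw(G) ≤ 1. G has an edge, so its treewidth is at least 1. Therefore the treewidth is 1.

Treewidth 1.
One optimal decomposition is:
Bags: B1 = {b, g}  B2 = {f, g}  B3 = {d, g}  B4 = {a, b}  B5 = {b, c}  B6 = {e, f}
Tree: B1–B2, B2–B3, B1–B4, B4–B5, B2–B6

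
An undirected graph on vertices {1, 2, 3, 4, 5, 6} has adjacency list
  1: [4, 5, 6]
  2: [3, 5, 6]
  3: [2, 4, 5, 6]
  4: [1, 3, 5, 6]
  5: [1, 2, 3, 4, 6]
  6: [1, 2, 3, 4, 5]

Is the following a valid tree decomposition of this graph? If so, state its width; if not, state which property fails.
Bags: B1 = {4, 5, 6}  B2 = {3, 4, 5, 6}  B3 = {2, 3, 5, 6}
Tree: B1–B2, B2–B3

No — vertex 1 appears in no bag.

A tree decomposition must satisfy three properties: every vertex lies in some bag; for every edge, both endpoints lie together in some bag; and for every vertex, the bags containing it form a connected subtree. Here vertex 1 appears in no bag, so the decomposition is invalid.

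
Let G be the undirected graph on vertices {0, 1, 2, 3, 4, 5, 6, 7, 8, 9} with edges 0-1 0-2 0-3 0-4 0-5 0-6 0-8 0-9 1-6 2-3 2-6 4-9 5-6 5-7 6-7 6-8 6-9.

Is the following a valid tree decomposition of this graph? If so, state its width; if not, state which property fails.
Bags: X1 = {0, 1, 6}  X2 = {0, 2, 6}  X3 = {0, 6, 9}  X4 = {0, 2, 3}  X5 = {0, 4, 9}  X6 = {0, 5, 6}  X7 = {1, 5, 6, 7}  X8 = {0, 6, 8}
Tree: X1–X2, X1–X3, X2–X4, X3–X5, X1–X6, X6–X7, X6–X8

No — bags containing vertex 1 are not connected in the tree.

A tree decomposition must satisfy three properties: every vertex lies in some bag; for every edge, both endpoints lie together in some bag; and for every vertex, the bags containing it form a connected subtree. Here bags containing vertex 1 are not connected in the tree, so the decomposition is invalid.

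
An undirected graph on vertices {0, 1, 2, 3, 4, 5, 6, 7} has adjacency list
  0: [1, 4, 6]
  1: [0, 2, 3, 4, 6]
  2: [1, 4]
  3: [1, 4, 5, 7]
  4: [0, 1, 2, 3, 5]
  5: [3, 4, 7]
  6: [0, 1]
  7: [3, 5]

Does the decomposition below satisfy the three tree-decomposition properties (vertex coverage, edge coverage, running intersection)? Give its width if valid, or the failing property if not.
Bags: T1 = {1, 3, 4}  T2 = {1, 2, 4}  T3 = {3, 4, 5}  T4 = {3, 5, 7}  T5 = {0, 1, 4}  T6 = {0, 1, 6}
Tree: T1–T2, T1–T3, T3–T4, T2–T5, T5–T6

Yes; width 2.

Vertex coverage: the bags together contain {0, 1, 2, 3, 4, 5, 6, 7}, the full vertex set. Edge coverage: each edge of G has both endpoints in at least one bag. Running intersection: for every vertex, the bags containing it form a connected subtree. All three properties hold, so this is a valid tree decomposition of width max|bag| − 1 = 2, and hence tw(G) ≤ 2.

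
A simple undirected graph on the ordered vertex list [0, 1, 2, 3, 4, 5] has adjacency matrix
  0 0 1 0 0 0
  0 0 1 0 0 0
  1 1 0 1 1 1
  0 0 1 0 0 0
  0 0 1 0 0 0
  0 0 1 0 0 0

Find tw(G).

A width-1 tree decomposition is:
Bags: B1 = {2, 3}  B2 = {1, 2}  B3 = {2, 4}  B4 = {2, 5}  B5 = {0, 2}
Tree: B1–B2, B1–B3, B3–B4, B2–B5
The largest bag has 2 vertices, giving width 1; this decomposition certifies tw(G) ≤ 1. Any graph with an edge has treewidth ≥ 1, and G has the edge 2–3. Hence tw(G) = 1 exactly.

1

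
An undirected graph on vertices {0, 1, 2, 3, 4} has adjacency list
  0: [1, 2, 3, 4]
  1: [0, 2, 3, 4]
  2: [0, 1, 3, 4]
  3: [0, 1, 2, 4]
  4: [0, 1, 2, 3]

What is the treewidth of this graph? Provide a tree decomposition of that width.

Treewidth 4.
One such decomposition:
Bags: B1 = {0, 1, 2, 3, 4}
Tree: (single bag)

With just one bag of size 5, the width is 5 − 1 = 4, so tw(G) ≤ 4. Conversely, {0, 1, 2, 3, 4} is a clique of size 5, and the vertices of any clique must share a bag in every tree decomposition; so some bag has ≥ 5 vertices and tw(G) ≥ 4. The upper and lower bounds meet at 4, so that is the treewidth.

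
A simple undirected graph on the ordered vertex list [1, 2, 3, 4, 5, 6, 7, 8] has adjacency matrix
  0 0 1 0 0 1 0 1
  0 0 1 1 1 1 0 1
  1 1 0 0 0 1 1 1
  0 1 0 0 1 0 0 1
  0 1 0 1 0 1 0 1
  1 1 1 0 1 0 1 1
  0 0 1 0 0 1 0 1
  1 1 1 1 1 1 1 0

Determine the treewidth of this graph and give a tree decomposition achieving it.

Every bag has size at most 4, so the width is 4 − 1 = 3 and tw(G) ≤ 3. On the other hand G contains the 4-clique {2, 4, 5, 8}. A clique must lie in a single bag of any decomposition, so no decomposition can have width below 3. Therefore the treewidth is 3.

Treewidth 3.
Bags: B1 = {2, 3, 6, 8}  B2 = {3, 6, 7, 8}  B3 = {2, 5, 6, 8}  B4 = {2, 4, 5, 8}  B5 = {1, 3, 6, 8}
Tree: B1–B2, B1–B3, B3–B4, B1–B5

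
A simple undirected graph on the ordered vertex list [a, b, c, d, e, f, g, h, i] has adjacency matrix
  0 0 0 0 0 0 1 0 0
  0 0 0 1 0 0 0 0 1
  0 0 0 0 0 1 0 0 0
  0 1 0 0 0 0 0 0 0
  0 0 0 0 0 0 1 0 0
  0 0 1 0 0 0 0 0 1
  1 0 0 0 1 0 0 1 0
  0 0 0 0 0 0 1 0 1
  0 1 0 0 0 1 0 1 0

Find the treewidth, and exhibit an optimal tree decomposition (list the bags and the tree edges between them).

Each bag holds 2 vertices, so the decomposition has width 1, which upper-bounds the treewidth. G has an edge, so its treewidth is at least 1. The upper and lower bounds meet at 1, so that is the treewidth.

Treewidth 1.
One such decomposition:
Bags: B1 = {b, i}  B2 = {f, i}  B3 = {b, d}  B4 = {h, i}  B5 = {c, f}  B6 = {g, h}  B7 = {e, g}  B8 = {a, g}
Tree: B1–B2, B1–B3, B2–B4, B2–B5, B4–B6, B6–B7, B6–B8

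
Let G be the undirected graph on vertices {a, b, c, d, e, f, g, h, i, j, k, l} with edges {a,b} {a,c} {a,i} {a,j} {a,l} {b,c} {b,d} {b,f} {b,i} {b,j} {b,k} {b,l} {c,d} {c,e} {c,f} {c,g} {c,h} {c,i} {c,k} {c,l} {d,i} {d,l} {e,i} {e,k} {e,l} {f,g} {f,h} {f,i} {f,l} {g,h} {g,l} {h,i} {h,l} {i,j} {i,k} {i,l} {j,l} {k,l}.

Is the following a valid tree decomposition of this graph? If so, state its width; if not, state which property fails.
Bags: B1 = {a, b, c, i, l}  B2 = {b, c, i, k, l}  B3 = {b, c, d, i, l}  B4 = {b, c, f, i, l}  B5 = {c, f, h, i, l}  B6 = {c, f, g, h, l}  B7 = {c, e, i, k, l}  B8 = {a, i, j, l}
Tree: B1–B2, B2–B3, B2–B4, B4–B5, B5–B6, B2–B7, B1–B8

A tree decomposition must satisfy three properties: every vertex lies in some bag; for every edge, both endpoints lie together in some bag; and for every vertex, the bags containing it form a connected subtree. Here edge (b,j) lies in no bag, so the decomposition is invalid.

No — edge (b,j) lies in no bag.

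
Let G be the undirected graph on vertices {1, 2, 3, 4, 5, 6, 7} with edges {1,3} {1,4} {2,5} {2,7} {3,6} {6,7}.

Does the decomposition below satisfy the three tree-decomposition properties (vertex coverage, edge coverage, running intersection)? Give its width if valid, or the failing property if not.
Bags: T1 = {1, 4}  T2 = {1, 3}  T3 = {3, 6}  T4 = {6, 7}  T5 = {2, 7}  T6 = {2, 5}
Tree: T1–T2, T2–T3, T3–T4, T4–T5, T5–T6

Yes; width 1.

Every vertex of G appears in some bag (union = {1, 2, 3, 4, 5, 6, 7}); every edge is covered by a bag; and for each vertex v the set of bags containing v is connected in the bag tree. The decomposition is therefore valid. The largest bag has 2 vertices, so the width is 1.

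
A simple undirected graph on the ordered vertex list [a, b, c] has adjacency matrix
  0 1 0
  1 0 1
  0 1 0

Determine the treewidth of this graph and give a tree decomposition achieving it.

Treewidth 1.
Bags: B1 = {a, b}  B2 = {b, c}
Tree: B1–B2

Each bag holds 2 vertices, so the decomposition has width 1, which upper-bounds the treewidth. Since G has at least one edge (e.g. a–b), it is not an edgeless graph, so tw(G) ≥ 1. Combining the bounds, tw(G) = 1.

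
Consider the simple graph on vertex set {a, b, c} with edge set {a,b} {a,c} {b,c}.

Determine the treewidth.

A width-2 tree decomposition is:
Bags: B1 = {a, b, c}
Tree: (single bag)
With just one bag of size 3, the width is 3 − 1 = 2, so tw(G) ≤ 2. On the other hand G contains the 3-clique {a, b, c}. A clique must lie in a single bag of any decomposition, so no decomposition can have width below 2. Combining the bounds, tw(G) = 2.

2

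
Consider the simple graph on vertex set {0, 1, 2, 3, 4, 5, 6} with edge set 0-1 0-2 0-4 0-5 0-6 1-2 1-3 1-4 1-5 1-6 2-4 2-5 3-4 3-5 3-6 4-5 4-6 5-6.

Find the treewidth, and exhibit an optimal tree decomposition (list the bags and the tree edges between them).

Each bag holds 5 vertices, so the decomposition has width 4, which upper-bounds the treewidth. For the lower bound, the 5 vertices {0, 1, 2, 4, 5} are pairwise adjacent, and any tree decomposition puts a clique entirely inside one bag — forcing width ≥ 4. Therefore the treewidth is 4.

Treewidth 4.
One optimal decomposition is:
Bags: B1 = {0, 1, 2, 4, 5}  B2 = {0, 1, 4, 5, 6}  B3 = {1, 3, 4, 5, 6}
Tree: B1–B2, B2–B3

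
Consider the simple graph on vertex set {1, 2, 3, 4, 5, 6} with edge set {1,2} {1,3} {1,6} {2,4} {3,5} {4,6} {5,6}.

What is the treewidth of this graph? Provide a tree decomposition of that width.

The largest bag has 3 vertices, giving width 2; this decomposition certifies tw(G) ≤ 2. For the lower bound, G contains the cycle 3–5–6–1–3, so G is not a forest; only forests have treewidth ≤ 1, hence tw(G) ≥ 2. Therefore the treewidth is 2.

Treewidth 2.
One such decomposition:
Bags: B1 = {1, 3, 5}  B2 = {1, 5, 6}  B3 = {1, 2, 6}  B4 = {2, 4, 6}
Tree: B1–B2, B2–B3, B3–B4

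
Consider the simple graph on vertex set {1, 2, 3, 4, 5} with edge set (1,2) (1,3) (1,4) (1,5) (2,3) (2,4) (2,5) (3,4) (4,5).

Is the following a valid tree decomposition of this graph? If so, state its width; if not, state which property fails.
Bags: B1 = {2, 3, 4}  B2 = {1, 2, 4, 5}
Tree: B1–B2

No — edge (1,3) lies in no bag.

A tree decomposition must satisfy three properties: every vertex lies in some bag; for every edge, both endpoints lie together in some bag; and for every vertex, the bags containing it form a connected subtree. Here edge (1,3) lies in no bag, so the decomposition is invalid.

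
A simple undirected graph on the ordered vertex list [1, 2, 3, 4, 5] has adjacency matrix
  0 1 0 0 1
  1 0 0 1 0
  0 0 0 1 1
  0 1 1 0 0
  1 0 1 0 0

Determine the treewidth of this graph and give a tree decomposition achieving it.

Treewidth 2.
One such decomposition:
Bags: B1 = {1, 3, 5}  B2 = {1, 3, 4}  B3 = {1, 2, 4}
Tree: B1–B2, B2–B3

Each bag holds 3 vertices, so the decomposition has width 2, which upper-bounds the treewidth. The edges 1–5–3–4–2–1 form a cycle, so G is not a tree and its treewidth is at least 2. Therefore the treewidth is 2.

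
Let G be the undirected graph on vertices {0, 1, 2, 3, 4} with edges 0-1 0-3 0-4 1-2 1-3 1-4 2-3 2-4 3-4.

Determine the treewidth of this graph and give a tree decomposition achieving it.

The largest bag has 4 vertices, giving width 3; this decomposition certifies tw(G) ≤ 3. On the other hand G contains the 4-clique {0, 1, 3, 4}. A clique must lie in a single bag of any decomposition, so no decomposition can have width below 3. Therefore the treewidth is 3.

Treewidth 3.
One such decomposition:
Bags: B1 = {0, 1, 3, 4}  B2 = {1, 2, 3, 4}
Tree: B1–B2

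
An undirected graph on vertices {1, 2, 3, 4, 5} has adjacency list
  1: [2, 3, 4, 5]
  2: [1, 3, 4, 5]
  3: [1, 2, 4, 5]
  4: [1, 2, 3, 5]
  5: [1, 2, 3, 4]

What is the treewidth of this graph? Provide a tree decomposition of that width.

With just one bag of size 5, the width is 5 − 1 = 4, so tw(G) ≤ 4. For the lower bound, the 5 vertices {1, 2, 3, 4, 5} are pairwise adjacent, and any tree decomposition puts a clique entirely inside one bag — forcing width ≥ 4. Hence tw(G) = 4 exactly.

Treewidth 4.
One such decomposition:
Bags: B1 = {1, 2, 3, 4, 5}
Tree: (single bag)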